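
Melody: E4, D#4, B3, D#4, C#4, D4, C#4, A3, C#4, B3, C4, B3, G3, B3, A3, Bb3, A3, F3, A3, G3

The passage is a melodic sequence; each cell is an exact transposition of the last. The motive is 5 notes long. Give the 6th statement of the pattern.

Gb3 F3 Db3 F3 Eb3

With a 5-note motive the entries are E4, D4, C4, Bb3, each down a 2nd from the previous.
Extending down a 2nd: Ab3 → Gb3.
From Gb3 the exact shape gives Gb3 F3 Db3 F3 Eb3.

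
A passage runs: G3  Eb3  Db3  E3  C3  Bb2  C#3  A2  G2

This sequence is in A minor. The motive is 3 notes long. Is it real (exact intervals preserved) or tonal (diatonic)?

Each cell has the same semitone pattern (-4, -2) — intervals are preserved exactly.
And Eb3 lies outside A minor, so the sequence is real rather than tonal.

real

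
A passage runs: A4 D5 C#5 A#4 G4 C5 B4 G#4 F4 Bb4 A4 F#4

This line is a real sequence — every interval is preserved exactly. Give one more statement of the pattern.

The 4-note cells begin on A4, G4, F4 — each down a 2nd from the last.
From Eb4 the exact shape gives Eb4 Ab4 G4 E4.

Eb4 Ab4 G4 E4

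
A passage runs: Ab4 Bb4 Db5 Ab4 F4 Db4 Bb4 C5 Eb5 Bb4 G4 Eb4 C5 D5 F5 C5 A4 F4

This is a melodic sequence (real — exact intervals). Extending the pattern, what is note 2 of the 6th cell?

G#5

Grouping in 6s, the 2nd note of each cell is Bb4, C5, D5.
Carrying that up a 2nd forward: E5 → F#5 → G#5.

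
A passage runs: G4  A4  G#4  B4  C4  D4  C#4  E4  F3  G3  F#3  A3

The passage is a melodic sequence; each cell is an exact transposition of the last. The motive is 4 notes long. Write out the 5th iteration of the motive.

Eb2 F2 E2 G2

With a 4-note motive the entries are G4, C4, F3, each down a 5th from the previous.
Carrying on: Bb2 → Eb2.
Statement 5 starts on Eb2 and keeps the same exact contour: Eb2 F2 E2 G2.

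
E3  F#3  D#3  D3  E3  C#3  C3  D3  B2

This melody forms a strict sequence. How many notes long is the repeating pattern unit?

There are 9 notes; a 3-note unit gives 3 cells:
E3 F#3 D#3 | D3 E3 C#3 | C3 D3 B2
Every group is a transposition down a 2nd of the one before; no shorter unit works.

3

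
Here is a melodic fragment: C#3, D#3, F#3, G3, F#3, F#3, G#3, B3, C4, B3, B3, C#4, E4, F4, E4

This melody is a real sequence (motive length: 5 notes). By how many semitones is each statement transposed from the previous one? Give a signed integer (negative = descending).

5

Taking 5-note groups, the heads are C#3, F#3, B3: the pattern moves up a 4th.
C#3 to F#3 spans +5 semitones.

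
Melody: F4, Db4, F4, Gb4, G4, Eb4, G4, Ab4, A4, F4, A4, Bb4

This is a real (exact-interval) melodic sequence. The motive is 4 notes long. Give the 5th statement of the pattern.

C#5 A4 C#5 D5

With a 4-note motive the entries are F4, G4, A4, each up a 2nd from the previous.
Carrying on: B4 → C#5.
So cell 5 is C#5 A4 C#5 D5.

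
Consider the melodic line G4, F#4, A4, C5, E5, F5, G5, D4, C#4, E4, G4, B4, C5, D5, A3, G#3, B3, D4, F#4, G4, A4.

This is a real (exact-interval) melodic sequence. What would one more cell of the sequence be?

E3 D#3 F#3 A3 C#4 D4 E4

Taking 7-note groups, the heads are G4, D4, A3: the pattern moves down a 4th.
So cell 4 is E3 D#3 F#3 A3 C#4 D4 E4.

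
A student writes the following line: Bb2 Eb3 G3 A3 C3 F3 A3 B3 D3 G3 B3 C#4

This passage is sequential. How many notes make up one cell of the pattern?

12 notes total. Splitting into 3 groups of 4:
Bb2 Eb3 G3 A3 | C3 F3 A3 B3 | D3 G3 B3 C#4
That's a consistent up a 2nd shift per cell, and no other grouping gives one.

4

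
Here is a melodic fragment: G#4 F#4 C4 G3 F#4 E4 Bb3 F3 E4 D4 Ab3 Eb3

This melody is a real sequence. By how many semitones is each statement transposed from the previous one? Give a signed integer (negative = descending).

Taking 4-note groups, the heads are G#4, F#4, E4: the pattern moves down a 2nd.
Counting half-steps from G#4 to F#4: -2.

-2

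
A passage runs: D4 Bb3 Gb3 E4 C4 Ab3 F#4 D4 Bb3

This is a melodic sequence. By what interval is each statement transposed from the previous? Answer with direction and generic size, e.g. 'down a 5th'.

up a 2nd

Taking 3-note groups, the heads are D4, E4, F#4: the pattern moves up a 2nd.
From D4 to E4: up a 2nd.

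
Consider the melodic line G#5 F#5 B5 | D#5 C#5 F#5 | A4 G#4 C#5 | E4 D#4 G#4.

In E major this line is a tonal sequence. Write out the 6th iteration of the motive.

Taking 3-note groups, the heads are G#5, D#5, A4, E4: the pattern moves down a 4th.
Extending down a 4th: B3 → F#3.
From F#3 the diatonic shape gives F#3 E3 A3.

F#3 E3 A3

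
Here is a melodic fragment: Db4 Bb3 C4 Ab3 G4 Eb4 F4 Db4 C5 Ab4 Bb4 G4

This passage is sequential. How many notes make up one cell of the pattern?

4

12 notes total. Splitting into 3 groups of 4:
Db4 Bb3 C4 Ab3 | G4 Eb4 F4 Db4 | C5 Ab4 Bb4 G4
That's a consistent up a 4th shift per cell, and no other grouping gives one.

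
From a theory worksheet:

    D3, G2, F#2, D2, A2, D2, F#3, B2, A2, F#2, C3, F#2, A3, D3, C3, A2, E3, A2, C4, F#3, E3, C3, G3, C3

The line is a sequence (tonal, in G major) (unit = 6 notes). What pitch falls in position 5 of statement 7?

With 6-note cells, note 5 of each statement runs A2, C3, E3, G3.
Carrying that up a 3rd forward: B3 → D4 → F#4.

F#4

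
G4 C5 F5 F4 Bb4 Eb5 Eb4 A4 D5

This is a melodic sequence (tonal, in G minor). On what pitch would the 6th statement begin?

With a 3-note motive the entries are G4, F4, Eb4, each down a 2nd from the previous.
Continuing: D4 → C4 → Bb3. Statement 6 starts on Bb3.

Bb3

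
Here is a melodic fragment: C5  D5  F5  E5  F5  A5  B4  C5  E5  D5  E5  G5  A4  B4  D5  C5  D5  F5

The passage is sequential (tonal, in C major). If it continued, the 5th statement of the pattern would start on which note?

F4

The 6-note cells begin on C5, B4, A4 — each down a 2nd from the last.
Continuing: G4 → F4. Statement 5 starts on F4.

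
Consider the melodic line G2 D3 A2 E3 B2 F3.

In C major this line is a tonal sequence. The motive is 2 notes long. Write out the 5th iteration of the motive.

The 2-note cells begin on G2, A2, B2 — each up a 2nd from the last.
Continuing the starts: C3 → D3.
So cell 5 is D3 A3.

D3 A3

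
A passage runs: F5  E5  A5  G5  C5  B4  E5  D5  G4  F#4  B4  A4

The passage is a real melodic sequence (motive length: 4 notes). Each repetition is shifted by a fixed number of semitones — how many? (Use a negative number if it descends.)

-5

The 4-note cells begin on F5, C5, G4 — each down a 4th from the last.
Counting half-steps from F5 to C5: -5.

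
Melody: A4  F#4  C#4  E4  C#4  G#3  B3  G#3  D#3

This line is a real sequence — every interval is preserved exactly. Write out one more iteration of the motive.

The 3-note cells begin on A4, E4, B3 — each down a 4th from the last.
Statement 4 starts on F#3 and keeps the same exact contour: F#3 D#3 A#2.

F#3 D#3 A#2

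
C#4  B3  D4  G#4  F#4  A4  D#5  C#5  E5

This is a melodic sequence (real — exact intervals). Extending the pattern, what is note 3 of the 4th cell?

B5

The unit is 3 notes. Position-3 pitches of the 3 shown cells: D4, A4, E5.
From E5, up a 5th gives B5.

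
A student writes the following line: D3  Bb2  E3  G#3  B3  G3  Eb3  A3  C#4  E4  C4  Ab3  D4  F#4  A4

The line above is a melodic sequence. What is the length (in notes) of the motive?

15 notes total. Splitting into 3 groups of 5:
D3 Bb2 E3 G#3 B3 | G3 Eb3 A3 C#4 E4 | C4 Ab3 D4 F#4 A4
Every group is a transposition up a 4th of the one before; no shorter unit works.

5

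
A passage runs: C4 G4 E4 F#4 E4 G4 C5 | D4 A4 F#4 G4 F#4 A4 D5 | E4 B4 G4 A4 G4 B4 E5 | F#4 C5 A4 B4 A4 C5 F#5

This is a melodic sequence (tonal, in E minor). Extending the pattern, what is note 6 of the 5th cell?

D5

Grouping in 7s, the 6th note of each cell is G4, A4, B4, C5.
One more up a 2nd gives D5.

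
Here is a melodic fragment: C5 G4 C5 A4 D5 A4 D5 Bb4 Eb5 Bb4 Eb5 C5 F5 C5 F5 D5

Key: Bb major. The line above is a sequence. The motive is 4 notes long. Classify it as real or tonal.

Every note is diatonic to Bb major.
Cell 1 has -3 semitones from note 3 to 4, but cell 2 has -4 — the interval quality changes while the contour stays the same, which is the hallmark of a tonal sequence.

tonal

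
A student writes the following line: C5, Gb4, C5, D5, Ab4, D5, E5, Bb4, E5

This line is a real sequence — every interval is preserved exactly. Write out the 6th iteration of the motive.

Taking 3-note groups, the heads are C5, D5, E5: the pattern moves up a 2nd.
Continuing the starts: F#5 → G#5 → A#5.
From A#5 the exact shape gives A#5 E5 A#5.

A#5 E5 A#5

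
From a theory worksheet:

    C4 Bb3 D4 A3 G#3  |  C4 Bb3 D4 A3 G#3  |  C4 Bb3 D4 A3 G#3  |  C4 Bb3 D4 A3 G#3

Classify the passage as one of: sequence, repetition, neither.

Each 5-note cell is identical (C4 Bb3 D4 A3 G#3), restated at the same pitch.

repetition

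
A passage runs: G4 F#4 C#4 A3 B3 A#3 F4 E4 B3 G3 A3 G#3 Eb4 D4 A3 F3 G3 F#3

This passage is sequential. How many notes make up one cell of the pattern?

18 notes total. Splitting into 3 groups of 6:
G4 F#4 C#4 A3 B3 A#3 | F4 E4 B3 G3 A3 G#3 | Eb4 D4 A3 F3 G3 F#3
That's a consistent down a 2nd shift per cell, and no other grouping gives one.

6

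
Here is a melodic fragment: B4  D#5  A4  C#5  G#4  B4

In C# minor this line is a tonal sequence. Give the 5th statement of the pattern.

E4 G#4

The 2-note cells begin on B4, A4, G#4 — each down a 2nd from the last.
Continuing the starts: F#4 → E4.
So cell 5 is E4 G#4.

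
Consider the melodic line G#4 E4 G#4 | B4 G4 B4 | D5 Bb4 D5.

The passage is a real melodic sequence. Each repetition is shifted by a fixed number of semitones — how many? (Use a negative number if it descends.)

3

Unit = 3 notes; the statements start on G#4, B4, D5, moving up a 3rd each time.
G#4→B4 is 71 − 68 = 3 semitones.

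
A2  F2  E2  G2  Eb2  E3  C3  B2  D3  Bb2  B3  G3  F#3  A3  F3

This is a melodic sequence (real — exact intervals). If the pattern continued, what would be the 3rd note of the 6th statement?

Grouping in 5s, the 3rd note of each cell is E2, B2, F#3.
Each moves up a 5th. Continuing: C#4 → G#4 → D#5.

D#5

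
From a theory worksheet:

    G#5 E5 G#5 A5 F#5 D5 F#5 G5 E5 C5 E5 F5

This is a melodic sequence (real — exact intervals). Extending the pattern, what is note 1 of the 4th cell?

D5

Grouping in 4s, the 1st note of each cell is G#5, F#5, E5.
From E5, down a 2nd gives D5.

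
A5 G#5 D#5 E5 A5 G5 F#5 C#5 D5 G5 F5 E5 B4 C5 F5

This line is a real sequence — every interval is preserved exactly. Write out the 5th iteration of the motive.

Taking 5-note groups, the heads are A5, G5, F5: the pattern moves down a 2nd.
Carrying on: Eb5 → Db5.
So cell 5 is Db5 C5 G4 Ab4 Db5.

Db5 C5 G4 Ab4 Db5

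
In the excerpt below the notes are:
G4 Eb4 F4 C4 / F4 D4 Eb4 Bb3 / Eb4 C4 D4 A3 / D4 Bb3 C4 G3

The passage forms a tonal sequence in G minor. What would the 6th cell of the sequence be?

Taking 4-note groups, the heads are G4, F4, Eb4, D4: the pattern moves down a 2nd.
Continuing the starts: C4 → Bb3.
From Bb3 the diatonic shape gives Bb3 G3 A3 Eb3.

Bb3 G3 A3 Eb3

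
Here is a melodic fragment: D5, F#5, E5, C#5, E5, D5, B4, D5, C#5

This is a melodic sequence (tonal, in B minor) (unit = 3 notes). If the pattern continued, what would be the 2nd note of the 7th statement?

Grouping in 3s, the 2nd note of each cell is F#5, E5, D5.
Carrying that down a 2nd forward: C#5 → B4 → A4 → G4.

G4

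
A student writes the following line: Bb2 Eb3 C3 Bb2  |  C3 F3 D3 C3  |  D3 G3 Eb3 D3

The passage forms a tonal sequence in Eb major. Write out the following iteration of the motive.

Eb3 Ab3 F3 Eb3

With a 4-note motive the entries are Bb2, C3, D3, each up a 2nd from the previous.
So cell 4 is Eb3 Ab3 F3 Eb3.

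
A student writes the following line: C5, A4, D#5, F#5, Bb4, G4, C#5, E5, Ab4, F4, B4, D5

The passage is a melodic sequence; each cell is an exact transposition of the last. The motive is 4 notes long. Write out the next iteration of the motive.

Unit = 4 notes; the statements start on C5, Bb4, Ab4, moving down a 2nd each time.
So cell 4 is Gb4 Eb4 A4 C5.

Gb4 Eb4 A4 C5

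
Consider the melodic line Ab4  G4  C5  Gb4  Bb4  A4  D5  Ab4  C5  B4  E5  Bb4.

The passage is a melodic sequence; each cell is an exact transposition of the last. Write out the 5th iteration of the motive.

Unit = 4 notes; the statements start on Ab4, Bb4, C5, moving up a 2nd each time.
Carrying on: D5 → E5.
So cell 5 is E5 D#5 G#5 D5.

E5 D#5 G#5 D5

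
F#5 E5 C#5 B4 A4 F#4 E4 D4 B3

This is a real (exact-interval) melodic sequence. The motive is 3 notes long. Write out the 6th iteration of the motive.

The 3-note cells begin on F#5, B4, E4 — each down a 5th from the last.
Extending down a 5th: A3 → D3 → G2.
Statement 6 starts on G2 and keeps the same exact contour: G2 F2 D2.

G2 F2 D2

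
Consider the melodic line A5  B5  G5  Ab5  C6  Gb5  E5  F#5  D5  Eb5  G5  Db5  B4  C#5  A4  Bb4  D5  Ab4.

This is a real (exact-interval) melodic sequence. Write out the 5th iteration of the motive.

Unit = 6 notes; the statements start on A5, E5, B4, moving down a 4th each time.
Carrying on: F#4 → C#4.
Statement 5 starts on C#4 and keeps the same exact contour: C#4 D#4 B3 C4 E4 Bb3.

C#4 D#4 B3 C4 E4 Bb3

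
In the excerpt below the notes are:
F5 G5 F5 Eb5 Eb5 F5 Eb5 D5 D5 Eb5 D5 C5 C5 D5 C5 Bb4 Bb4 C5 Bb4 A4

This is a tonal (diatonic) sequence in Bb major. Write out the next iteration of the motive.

A4 Bb4 A4 G4

The 4-note cells begin on F5, Eb5, D5, C5, Bb4 — each down a 2nd from the last.
So cell 6 is A4 Bb4 A4 G4.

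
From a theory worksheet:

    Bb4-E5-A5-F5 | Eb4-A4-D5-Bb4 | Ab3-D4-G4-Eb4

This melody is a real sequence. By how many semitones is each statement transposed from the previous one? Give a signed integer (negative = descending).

-7

Taking 4-note groups, the heads are Bb4, Eb4, Ab3: the pattern moves down a 5th.
Bb4 to Eb4 spans -7 semitones.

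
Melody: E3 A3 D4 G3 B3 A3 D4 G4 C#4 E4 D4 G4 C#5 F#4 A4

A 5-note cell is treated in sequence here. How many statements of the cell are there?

3

15 notes in groups of 5 gives 15/5 = 3 statements.
Starts: E3, A3, D4 — each up a 4th.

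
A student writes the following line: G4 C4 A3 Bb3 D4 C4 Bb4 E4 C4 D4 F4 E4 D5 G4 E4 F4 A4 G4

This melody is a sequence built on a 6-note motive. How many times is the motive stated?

3

18 notes in groups of 6 gives 18/6 = 3 statements.
Starts: G4, Bb4, D5 — each up a 3rd.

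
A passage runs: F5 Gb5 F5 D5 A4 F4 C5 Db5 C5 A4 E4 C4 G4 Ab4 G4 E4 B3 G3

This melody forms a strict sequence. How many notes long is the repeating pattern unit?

6

There are 18 notes; a 6-note unit gives 3 cells:
F5 Gb5 F5 D5 A4 F4 | C5 Db5 C5 A4 E4 C4 | G4 Ab4 G4 E4 B3 G3
That's a consistent down a 4th shift per cell, and no other grouping gives one.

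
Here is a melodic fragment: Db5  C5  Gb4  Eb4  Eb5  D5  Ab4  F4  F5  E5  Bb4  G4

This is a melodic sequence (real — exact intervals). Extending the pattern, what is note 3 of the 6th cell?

E5

The unit is 4 notes. Position-3 pitches of the 3 shown cells: Gb4, Ab4, Bb4.
Each moves up a 2nd. Continuing: C5 → D5 → E5.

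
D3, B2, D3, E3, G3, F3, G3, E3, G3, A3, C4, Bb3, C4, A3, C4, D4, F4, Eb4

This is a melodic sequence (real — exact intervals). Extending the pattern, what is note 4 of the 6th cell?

F5

With 6-note cells, note 4 of each statement runs E3, A3, D4.
Carrying that up a 4th forward: G4 → C5 → F5.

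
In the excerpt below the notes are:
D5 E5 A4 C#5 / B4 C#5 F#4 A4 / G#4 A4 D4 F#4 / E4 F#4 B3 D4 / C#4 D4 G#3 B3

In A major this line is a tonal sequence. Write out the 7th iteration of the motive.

F#3 G#3 C#3 E3

Taking 4-note groups, the heads are D5, B4, G#4, E4, C#4: the pattern moves down a 3rd.
Extending down a 3rd: A3 → F#3.
Statement 7 starts on F#3 and keeps the same diatonic contour: F#3 G#3 C#3 E3.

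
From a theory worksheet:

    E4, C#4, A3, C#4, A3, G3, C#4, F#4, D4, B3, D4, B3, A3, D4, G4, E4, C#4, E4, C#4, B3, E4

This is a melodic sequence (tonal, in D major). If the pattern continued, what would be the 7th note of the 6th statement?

A4

Grouping in 7s, the 7th note of each cell is C#4, D4, E4.
Each moves up a 2nd. Continuing: F#4 → G4 → A4.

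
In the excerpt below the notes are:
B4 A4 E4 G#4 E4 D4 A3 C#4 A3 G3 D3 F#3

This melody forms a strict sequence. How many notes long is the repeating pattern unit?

4

12 notes total. Splitting into 3 groups of 4:
B4 A4 E4 G#4 | E4 D4 A3 C#4 | A3 G3 D3 F#3
That's a consistent down a 5th shift per cell, and no other grouping gives one.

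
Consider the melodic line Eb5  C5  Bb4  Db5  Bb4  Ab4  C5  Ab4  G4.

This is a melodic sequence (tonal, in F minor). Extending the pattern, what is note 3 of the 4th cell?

With 3-note cells, note 3 of each statement runs Bb4, Ab4, G4.
From G4, down a 2nd gives F4.

F4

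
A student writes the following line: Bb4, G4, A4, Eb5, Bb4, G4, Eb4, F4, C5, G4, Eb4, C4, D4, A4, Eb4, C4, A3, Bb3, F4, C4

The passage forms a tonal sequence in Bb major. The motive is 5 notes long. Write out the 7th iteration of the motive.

D3 Bb2 C3 G3 D3

Unit = 5 notes; the statements start on Bb4, G4, Eb4, C4, moving down a 3rd each time.
Extending down a 3rd: A3 → F3 → D3.
From D3 the diatonic shape gives D3 Bb2 C3 G3 D3.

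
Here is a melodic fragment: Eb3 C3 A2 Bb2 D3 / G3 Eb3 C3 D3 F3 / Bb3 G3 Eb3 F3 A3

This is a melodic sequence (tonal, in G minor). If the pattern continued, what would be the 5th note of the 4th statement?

C4

Grouping in 5s, the 5th note of each cell is D3, F3, A3.
From A3, up a 3rd gives C4.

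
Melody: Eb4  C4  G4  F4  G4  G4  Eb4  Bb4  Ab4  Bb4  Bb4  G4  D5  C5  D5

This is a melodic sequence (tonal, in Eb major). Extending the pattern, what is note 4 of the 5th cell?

Grouping in 5s, the 4th note of each cell is F4, Ab4, C5.
Extending up a 3rd: Eb5 → G5.

G5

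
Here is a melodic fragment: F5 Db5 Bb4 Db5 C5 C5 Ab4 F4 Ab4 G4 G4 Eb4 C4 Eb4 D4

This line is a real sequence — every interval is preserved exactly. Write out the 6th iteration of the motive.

E3 C3 A2 C3 B2

The 5-note cells begin on F5, C5, G4 — each down a 4th from the last.
Carrying on: D4 → A3 → E3.
So cell 6 is E3 C3 A2 C3 B2.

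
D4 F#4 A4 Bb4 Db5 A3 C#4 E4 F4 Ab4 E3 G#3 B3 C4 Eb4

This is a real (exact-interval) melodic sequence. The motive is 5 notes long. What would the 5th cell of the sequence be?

F#2 A#2 C#3 D3 F3

The 5-note cells begin on D4, A3, E3 — each down a 4th from the last.
Carrying on: B2 → F#2.
From F#2 the exact shape gives F#2 A#2 C#3 D3 F3.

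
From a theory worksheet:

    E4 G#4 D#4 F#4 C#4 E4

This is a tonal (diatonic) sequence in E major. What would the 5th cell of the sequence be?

A3 C#4

With a 2-note motive the entries are E4, D#4, C#4, each down a 2nd from the previous.
Extending down a 2nd: B3 → A3.
Statement 5 starts on A3 and keeps the same diatonic contour: A3 C#4.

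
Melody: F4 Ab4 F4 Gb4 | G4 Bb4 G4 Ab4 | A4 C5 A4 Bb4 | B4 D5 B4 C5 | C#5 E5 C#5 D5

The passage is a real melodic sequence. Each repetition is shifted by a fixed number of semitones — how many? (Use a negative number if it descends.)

The 4-note cells begin on F4, G4, A4, B4, C#5 — each up a 2nd from the last.
F4 to G4 spans +2 semitones.

2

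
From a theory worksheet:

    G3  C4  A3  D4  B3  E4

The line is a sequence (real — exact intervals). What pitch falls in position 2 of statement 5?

G#4

The unit is 2 notes. Position-2 pitches of the 3 shown cells: C4, D4, E4.
Carrying that up a 2nd forward: F#4 → G#4.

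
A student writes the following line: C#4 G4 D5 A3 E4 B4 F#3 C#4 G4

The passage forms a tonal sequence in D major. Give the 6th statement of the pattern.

G2 D3 A3

The 3-note cells begin on C#4, A3, F#3 — each down a 3rd from the last.
Carrying on: D3 → B2 → G2.
From G2 the diatonic shape gives G2 D3 A3.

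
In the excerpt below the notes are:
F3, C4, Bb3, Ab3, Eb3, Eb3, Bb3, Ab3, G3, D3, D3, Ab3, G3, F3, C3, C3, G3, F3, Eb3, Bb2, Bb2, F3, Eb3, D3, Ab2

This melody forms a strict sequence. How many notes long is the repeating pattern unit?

5

There are 25 notes; a 5-note unit gives 5 cells:
F3 C4 Bb3 Ab3 Eb3 | Eb3 Bb3 Ab3 G3 D3 | D3 Ab3 G3 F3 C3 | C3 G3 F3 Eb3 Bb2 | Bb2 F3 Eb3 D3 Ab2
That's a consistent down a 2nd shift per cell, and no other grouping gives one.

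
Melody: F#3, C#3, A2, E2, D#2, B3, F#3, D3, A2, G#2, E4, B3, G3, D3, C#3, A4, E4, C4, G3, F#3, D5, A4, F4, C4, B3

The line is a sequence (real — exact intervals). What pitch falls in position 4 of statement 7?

Bb4

Grouping in 5s, the 4th note of each cell is E2, A2, D3, G3, C4.
Extending up a 4th: F4 → Bb4.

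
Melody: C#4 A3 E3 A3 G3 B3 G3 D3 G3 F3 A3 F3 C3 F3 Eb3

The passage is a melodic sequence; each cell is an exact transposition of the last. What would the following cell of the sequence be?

G3 Eb3 Bb2 Eb3 Db3

Unit = 5 notes; the statements start on C#4, B3, A3, moving down a 2nd each time.
From G3 the exact shape gives G3 Eb3 Bb2 Eb3 Db3.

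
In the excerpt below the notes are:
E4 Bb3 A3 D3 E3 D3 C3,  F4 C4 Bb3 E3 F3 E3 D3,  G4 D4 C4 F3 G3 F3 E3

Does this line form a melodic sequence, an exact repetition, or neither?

Each 7-note cell is the previous one transposed up a 2nd.

sequence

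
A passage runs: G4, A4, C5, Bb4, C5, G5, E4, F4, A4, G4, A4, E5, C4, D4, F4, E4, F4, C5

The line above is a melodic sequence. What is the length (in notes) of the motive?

There are 18 notes; a 6-note unit gives 3 cells:
G4 A4 C5 Bb4 C5 G5 | E4 F4 A4 G4 A4 E5 | C4 D4 F4 E4 F4 C5
Every group is a transposition down a 3rd of the one before; no shorter unit works.

6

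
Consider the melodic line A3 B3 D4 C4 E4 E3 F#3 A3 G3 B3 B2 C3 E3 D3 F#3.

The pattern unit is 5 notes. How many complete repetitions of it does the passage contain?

3

15 notes in groups of 5 gives 15/5 = 3 statements.
Starts: A3, E3, B2 — each down a 4th.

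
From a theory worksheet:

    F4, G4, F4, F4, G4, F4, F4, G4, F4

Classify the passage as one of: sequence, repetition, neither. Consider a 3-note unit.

repetition

Each 3-note cell is identical (F4 G4 F4), restated at the same pitch.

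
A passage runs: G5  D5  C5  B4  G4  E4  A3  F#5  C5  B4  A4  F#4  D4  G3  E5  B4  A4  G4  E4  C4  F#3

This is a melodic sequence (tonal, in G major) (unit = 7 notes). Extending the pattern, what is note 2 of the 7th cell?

With 7-note cells, note 2 of each statement runs D5, C5, B4.
Carrying that down a 2nd forward: A4 → G4 → F#4 → E4.

E4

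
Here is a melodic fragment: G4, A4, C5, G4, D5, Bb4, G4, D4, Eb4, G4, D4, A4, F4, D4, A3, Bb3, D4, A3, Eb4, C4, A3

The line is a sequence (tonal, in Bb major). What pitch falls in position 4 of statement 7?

C2

The unit is 7 notes. Position-4 pitches of the 3 shown cells: G4, D4, A3.
Extending down a 4th: Eb3 → Bb2 → F2 → C2.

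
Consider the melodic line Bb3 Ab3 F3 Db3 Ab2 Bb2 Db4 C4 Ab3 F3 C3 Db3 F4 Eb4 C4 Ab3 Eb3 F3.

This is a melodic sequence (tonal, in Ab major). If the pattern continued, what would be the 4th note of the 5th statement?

Eb4

The unit is 6 notes. Position-4 pitches of the 3 shown cells: Db3, F3, Ab3.
Carrying that up a 3rd forward: C4 → Eb4.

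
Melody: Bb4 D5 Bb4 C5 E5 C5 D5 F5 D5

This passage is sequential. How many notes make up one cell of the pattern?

Try groups of 3 (3 cells in 9 notes):
Bb4 D5 Bb4 | C5 E5 C5 | D5 F5 D5
That's a consistent up a 2nd shift per cell, and no other grouping gives one.

3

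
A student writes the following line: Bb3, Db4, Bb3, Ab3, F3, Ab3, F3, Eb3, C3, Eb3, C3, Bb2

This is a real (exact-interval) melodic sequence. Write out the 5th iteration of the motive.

D2 F2 D2 C2

The 4-note cells begin on Bb3, F3, C3 — each down a 4th from the last.
Continuing the starts: G2 → D2.
From D2 the exact shape gives D2 F2 D2 C2.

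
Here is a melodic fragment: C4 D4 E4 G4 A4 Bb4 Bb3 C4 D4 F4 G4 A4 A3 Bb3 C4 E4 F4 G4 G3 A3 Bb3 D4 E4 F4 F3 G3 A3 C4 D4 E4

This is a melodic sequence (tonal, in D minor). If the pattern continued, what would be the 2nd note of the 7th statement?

E3

With 6-note cells, note 2 of each statement runs D4, C4, Bb3, A3, G3.
Carrying that down a 2nd forward: F3 → E3.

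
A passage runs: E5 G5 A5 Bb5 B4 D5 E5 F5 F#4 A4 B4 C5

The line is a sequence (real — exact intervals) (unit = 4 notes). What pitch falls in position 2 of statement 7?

With 4-note cells, note 2 of each statement runs G5, D5, A4.
Extending down a 4th: E4 → B3 → F#3 → C#3.

C#3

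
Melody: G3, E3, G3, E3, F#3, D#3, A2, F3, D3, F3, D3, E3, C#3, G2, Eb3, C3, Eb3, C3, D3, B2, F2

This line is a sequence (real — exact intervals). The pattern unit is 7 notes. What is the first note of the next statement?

Db3

The 7-note cells begin on G3, F3, Eb3 — each down a 2nd from the last.
The next head, down a 2nd from Eb3, is Db3.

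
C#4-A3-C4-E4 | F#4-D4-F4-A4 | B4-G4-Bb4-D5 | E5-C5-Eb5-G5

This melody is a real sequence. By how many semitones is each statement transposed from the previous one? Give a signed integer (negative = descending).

5

With a 4-note motive the entries are C#4, F#4, B4, E5, each up a 4th from the previous.
C#4 to F#4 spans +5 semitones.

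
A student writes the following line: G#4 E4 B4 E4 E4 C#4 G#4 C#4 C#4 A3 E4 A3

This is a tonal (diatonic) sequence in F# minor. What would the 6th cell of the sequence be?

The 4-note cells begin on G#4, E4, C#4 — each down a 3rd from the last.
Extending down a 3rd: A3 → F#3 → D3.
Statement 6 starts on D3 and keeps the same diatonic contour: D3 B2 F#3 B2.

D3 B2 F#3 B2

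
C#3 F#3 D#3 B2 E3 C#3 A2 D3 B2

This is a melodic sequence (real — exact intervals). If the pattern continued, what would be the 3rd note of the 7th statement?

Eb2

With 3-note cells, note 3 of each statement runs D#3, C#3, B2.
Carrying that down a 2nd forward: A2 → G2 → F2 → Eb2.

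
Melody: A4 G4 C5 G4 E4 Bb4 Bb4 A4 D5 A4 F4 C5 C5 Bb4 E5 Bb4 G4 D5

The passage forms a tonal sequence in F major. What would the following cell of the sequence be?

The 6-note cells begin on A4, Bb4, C5 — each up a 2nd from the last.
Statement 4 starts on D5 and keeps the same diatonic contour: D5 C5 F5 C5 A4 E5.

D5 C5 F5 C5 A4 E5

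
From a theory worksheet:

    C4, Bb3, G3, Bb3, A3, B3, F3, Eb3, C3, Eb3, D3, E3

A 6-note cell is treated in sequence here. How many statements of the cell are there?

12 notes in groups of 6 gives 12/6 = 2 statements.
Starts: C4, F3 — each down a 5th.

2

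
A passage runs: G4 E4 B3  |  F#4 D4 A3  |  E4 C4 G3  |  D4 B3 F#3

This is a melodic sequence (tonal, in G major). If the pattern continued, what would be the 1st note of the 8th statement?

G3

With 3-note cells, note 1 of each statement runs G4, F#4, E4, D4.
Each moves down a 2nd. Continuing: C4 → B3 → A3 → G3.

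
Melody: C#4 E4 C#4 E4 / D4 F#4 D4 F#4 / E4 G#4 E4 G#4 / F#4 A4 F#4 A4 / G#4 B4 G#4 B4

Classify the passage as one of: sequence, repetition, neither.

sequence

Each 4-note cell is the previous one transposed up a 2nd.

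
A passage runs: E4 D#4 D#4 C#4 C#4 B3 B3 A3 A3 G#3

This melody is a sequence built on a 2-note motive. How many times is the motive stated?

10 notes in groups of 2 gives 10/2 = 5 statements.
Starts: E4, D#4, C#4, B3, A3 — each down a 2nd.

5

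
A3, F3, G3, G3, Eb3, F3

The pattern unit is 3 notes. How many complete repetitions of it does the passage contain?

2

6 notes in groups of 3 gives 6/3 = 2 statements.
Starts: A3, G3 — each down a 2nd.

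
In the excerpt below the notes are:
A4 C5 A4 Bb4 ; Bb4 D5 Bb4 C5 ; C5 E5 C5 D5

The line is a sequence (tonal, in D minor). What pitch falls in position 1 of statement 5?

E5

With 4-note cells, note 1 of each statement runs A4, Bb4, C5.
Each moves up a 2nd. Continuing: D5 → E5.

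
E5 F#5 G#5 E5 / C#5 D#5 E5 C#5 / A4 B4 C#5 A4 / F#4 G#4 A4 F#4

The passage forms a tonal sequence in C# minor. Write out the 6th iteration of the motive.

B3 C#4 D#4 B3

The 4-note cells begin on E5, C#5, A4, F#4 — each down a 3rd from the last.
Extending down a 3rd: D#4 → B3.
Statement 6 starts on B3 and keeps the same diatonic contour: B3 C#4 D#4 B3.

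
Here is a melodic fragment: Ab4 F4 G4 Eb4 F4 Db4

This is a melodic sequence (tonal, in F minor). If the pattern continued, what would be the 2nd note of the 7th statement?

G3

With 2-note cells, note 2 of each statement runs F4, Eb4, Db4.
Extending down a 2nd: C4 → Bb3 → Ab3 → G3.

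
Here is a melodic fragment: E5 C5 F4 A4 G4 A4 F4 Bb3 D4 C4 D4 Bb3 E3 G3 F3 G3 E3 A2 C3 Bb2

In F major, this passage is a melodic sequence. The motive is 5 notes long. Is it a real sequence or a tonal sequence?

Every note is diatonic to F major.
Cell 1 has -7 semitones from note 2 to 3, but cell 3 has -6 — the interval quality changes while the contour stays the same, which is the hallmark of a tonal sequence.

tonal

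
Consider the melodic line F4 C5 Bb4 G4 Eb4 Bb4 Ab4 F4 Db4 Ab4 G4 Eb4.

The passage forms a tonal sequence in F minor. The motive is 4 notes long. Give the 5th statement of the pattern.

With a 4-note motive the entries are F4, Eb4, Db4, each down a 2nd from the previous.
Continuing the starts: C4 → Bb3.
From Bb3 the diatonic shape gives Bb3 F4 Eb4 C4.

Bb3 F4 Eb4 C4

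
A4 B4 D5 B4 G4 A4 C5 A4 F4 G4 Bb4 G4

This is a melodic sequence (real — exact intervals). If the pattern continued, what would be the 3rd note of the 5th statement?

Gb4

The unit is 4 notes. Position-3 pitches of the 3 shown cells: D5, C5, Bb4.
Extending down a 2nd: Ab4 → Gb4.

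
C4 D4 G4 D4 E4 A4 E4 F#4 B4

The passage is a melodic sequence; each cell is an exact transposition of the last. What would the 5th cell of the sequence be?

G#4 A#4 D#5

The 3-note cells begin on C4, D4, E4 — each up a 2nd from the last.
Extending up a 2nd: F#4 → G#4.
So cell 5 is G#4 A#4 D#5.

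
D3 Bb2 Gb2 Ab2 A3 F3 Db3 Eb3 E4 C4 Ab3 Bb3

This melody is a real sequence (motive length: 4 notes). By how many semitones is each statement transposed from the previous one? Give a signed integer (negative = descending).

7

The 4-note cells begin on D3, A3, E4 — each up a 5th from the last.
D3 to A3 spans +7 semitones.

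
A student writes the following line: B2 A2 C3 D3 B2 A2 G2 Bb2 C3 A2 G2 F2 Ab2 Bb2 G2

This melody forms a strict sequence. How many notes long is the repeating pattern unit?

5

There are 15 notes; a 5-note unit gives 3 cells:
B2 A2 C3 D3 B2 | A2 G2 Bb2 C3 A2 | G2 F2 Ab2 Bb2 G2
That's a consistent down a 2nd shift per cell, and no other grouping gives one.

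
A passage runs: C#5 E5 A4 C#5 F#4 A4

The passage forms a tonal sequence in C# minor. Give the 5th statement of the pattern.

B3 D#4

The 2-note cells begin on C#5, A4, F#4 — each down a 3rd from the last.
Carrying on: D#4 → B3.
Statement 5 starts on B3 and keeps the same diatonic contour: B3 D#4.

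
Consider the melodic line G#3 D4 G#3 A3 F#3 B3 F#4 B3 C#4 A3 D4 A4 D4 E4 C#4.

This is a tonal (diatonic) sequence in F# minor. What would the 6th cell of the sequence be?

With a 5-note motive the entries are G#3, B3, D4, each up a 3rd from the previous.
Continuing the starts: F#4 → A4 → C#5.
Statement 6 starts on C#5 and keeps the same diatonic contour: C#5 G#5 C#5 D5 B4.

C#5 G#5 C#5 D5 B4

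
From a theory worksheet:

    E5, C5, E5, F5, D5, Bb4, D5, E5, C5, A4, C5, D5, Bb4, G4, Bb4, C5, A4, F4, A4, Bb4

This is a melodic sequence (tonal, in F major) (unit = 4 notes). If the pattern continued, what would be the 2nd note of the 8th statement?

C4

The unit is 4 notes. Position-2 pitches of the 5 shown cells: C5, Bb4, A4, G4, F4.
Extending down a 2nd: E4 → D4 → C4.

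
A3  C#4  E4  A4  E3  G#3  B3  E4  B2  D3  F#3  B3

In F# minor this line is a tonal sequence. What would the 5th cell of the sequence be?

Taking 4-note groups, the heads are A3, E3, B2: the pattern moves down a 4th.
Extending down a 4th: F#2 → C#2.
From C#2 the diatonic shape gives C#2 E2 G#2 C#3.

C#2 E2 G#2 C#3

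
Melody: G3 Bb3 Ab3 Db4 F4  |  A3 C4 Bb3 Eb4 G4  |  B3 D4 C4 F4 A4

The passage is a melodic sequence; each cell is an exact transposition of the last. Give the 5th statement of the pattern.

D#4 F#4 E4 A4 C#5

Taking 5-note groups, the heads are G3, A3, B3: the pattern moves up a 2nd.
Extending up a 2nd: C#4 → D#4.
So cell 5 is D#4 F#4 E4 A4 C#5.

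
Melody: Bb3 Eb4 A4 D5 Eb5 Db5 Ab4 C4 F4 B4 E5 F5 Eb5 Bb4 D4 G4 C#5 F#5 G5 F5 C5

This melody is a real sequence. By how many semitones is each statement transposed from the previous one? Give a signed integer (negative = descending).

The 7-note cells begin on Bb3, C4, D4 — each up a 2nd from the last.
Counting half-steps from Bb3 to C4: 2.

2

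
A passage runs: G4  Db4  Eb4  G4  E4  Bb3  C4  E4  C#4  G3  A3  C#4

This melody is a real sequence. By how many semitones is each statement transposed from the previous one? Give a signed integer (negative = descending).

-3

The 4-note cells begin on G4, E4, C#4 — each down a 3rd from the last.
G4 to E4 spans -3 semitones.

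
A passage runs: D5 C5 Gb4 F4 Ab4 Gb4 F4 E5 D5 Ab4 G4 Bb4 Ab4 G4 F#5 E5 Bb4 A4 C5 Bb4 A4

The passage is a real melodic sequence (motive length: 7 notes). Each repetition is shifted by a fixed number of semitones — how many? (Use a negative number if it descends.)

2

Taking 7-note groups, the heads are D5, E5, F#5: the pattern moves up a 2nd.
Counting half-steps from D5 to E5: 2.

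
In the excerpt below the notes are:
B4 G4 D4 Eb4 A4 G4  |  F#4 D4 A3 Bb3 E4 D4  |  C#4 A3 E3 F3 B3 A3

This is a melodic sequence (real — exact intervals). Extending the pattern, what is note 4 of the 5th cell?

G2

The unit is 6 notes. Position-4 pitches of the 3 shown cells: Eb4, Bb3, F3.
Extending down a 4th: C3 → G2.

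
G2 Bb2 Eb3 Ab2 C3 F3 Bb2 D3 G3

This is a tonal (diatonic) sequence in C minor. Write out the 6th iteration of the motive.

Eb3 G3 C4

The 3-note cells begin on G2, Ab2, Bb2 — each up a 2nd from the last.
Continuing the starts: C3 → D3 → Eb3.
So cell 6 is Eb3 G3 C4.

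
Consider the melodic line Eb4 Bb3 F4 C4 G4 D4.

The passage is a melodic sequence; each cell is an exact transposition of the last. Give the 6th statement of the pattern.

C#5 G#4

Unit = 2 notes; the statements start on Eb4, F4, G4, moving up a 2nd each time.
Continuing the starts: A4 → B4 → C#5.
Statement 6 starts on C#5 and keeps the same exact contour: C#5 G#4.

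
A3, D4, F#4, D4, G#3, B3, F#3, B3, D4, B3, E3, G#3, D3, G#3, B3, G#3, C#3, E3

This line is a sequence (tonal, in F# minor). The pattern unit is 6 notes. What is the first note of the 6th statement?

Taking 6-note groups, the heads are A3, F#3, D3: the pattern moves down a 3rd.
Extending the heads down a 3rd: B2 → G#2 → E2.

E2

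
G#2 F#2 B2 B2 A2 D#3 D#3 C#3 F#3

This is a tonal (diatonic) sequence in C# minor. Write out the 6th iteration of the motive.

C#4 B3 E4

With a 3-note motive the entries are G#2, B2, D#3, each up a 3rd from the previous.
Carrying on: F#3 → A3 → C#4.
From C#4 the diatonic shape gives C#4 B3 E4.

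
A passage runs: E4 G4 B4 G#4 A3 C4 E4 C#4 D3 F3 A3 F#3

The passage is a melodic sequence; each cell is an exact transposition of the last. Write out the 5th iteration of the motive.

C2 Eb2 G2 E2

Taking 4-note groups, the heads are E4, A3, D3: the pattern moves down a 5th.
Continuing the starts: G2 → C2.
From C2 the exact shape gives C2 Eb2 G2 E2.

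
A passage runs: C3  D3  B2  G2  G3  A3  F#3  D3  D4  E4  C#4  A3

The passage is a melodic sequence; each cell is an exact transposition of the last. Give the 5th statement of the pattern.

E5 F#5 D#5 B4

Unit = 4 notes; the statements start on C3, G3, D4, moving up a 5th each time.
Extending up a 5th: A4 → E5.
From E5 the exact shape gives E5 F#5 D#5 B4.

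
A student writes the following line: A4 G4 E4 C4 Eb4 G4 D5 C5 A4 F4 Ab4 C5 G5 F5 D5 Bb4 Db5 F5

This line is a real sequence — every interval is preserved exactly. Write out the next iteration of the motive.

With a 6-note motive the entries are A4, D5, G5, each up a 4th from the previous.
From C6 the exact shape gives C6 Bb5 G5 Eb5 Gb5 Bb5.

C6 Bb5 G5 Eb5 Gb5 Bb5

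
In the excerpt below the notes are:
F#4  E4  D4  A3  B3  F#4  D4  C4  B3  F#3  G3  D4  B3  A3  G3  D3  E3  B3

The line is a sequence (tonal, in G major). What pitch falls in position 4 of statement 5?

The unit is 6 notes. Position-4 pitches of the 3 shown cells: A3, F#3, D3.
Extending down a 3rd: B2 → G2.

G2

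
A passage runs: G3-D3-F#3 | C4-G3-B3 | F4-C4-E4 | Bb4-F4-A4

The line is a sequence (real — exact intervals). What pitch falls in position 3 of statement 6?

The unit is 3 notes. Position-3 pitches of the 4 shown cells: F#3, B3, E4, A4.
Extending up a 4th: D5 → G5.

G5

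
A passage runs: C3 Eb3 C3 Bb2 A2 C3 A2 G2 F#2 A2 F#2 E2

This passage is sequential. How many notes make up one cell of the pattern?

There are 12 notes; a 4-note unit gives 3 cells:
C3 Eb3 C3 Bb2 | A2 C3 A2 G2 | F#2 A2 F#2 E2
That's a consistent down a 3rd shift per cell, and no other grouping gives one.

4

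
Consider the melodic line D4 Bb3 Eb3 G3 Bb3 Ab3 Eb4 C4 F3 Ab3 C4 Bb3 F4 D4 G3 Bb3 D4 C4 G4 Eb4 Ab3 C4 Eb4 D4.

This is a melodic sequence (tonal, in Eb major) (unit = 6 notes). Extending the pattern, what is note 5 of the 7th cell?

Grouping in 6s, the 5th note of each cell is Bb3, C4, D4, Eb4.
Extending up a 2nd: F4 → G4 → Ab4.

Ab4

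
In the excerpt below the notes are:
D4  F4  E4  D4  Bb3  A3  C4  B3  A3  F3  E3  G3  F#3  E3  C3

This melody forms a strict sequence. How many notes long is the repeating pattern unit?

5

Try groups of 5 (3 cells in 15 notes):
D4 F4 E4 D4 Bb3 | A3 C4 B3 A3 F3 | E3 G3 F#3 E3 C3
That's a consistent down a 4th shift per cell, and no other grouping gives one.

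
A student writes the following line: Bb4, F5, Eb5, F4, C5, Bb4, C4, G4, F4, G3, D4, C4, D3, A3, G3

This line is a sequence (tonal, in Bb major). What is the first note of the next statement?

With a 3-note motive the entries are Bb4, F4, C4, G3, D3, each down a 4th from the previous.
The next head, down a 4th from D3, is A2.

A2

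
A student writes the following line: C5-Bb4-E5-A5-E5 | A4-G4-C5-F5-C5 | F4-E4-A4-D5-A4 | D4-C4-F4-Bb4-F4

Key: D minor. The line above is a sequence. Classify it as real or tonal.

tonal

Every note is diatonic to D minor.
Cell 1 has +6 semitones from note 2 to 3, but cell 2 has +5 — the interval quality changes while the contour stays the same, which is the hallmark of a tonal sequence.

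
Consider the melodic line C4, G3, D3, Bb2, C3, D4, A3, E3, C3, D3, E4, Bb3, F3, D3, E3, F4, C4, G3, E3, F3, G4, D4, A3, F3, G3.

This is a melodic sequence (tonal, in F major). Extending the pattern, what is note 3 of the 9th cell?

E4

With 5-note cells, note 3 of each statement runs D3, E3, F3, G3, A3.
Carrying that up a 2nd forward: Bb3 → C4 → D4 → E4.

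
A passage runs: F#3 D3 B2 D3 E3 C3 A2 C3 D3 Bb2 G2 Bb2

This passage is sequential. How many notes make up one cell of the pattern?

12 notes total. Splitting into 3 groups of 4:
F#3 D3 B2 D3 | E3 C3 A2 C3 | D3 Bb2 G2 Bb2
Every group is a transposition down a 2nd of the one before; no shorter unit works.

4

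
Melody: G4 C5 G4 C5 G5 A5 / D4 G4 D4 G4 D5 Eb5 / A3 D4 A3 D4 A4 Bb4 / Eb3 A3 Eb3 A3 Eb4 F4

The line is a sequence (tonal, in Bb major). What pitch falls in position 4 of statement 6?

Bb2

The unit is 6 notes. Position-4 pitches of the 4 shown cells: C5, G4, D4, A3.
Carrying that down a 4th forward: Eb3 → Bb2.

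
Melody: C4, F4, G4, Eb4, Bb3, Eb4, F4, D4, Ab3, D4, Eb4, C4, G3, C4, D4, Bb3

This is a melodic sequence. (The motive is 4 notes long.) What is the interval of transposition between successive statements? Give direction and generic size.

down a 2nd

With a 4-note motive the entries are C4, Bb3, Ab3, G3, each down a 2nd from the previous.
From C4 to Bb3: down a 2nd.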